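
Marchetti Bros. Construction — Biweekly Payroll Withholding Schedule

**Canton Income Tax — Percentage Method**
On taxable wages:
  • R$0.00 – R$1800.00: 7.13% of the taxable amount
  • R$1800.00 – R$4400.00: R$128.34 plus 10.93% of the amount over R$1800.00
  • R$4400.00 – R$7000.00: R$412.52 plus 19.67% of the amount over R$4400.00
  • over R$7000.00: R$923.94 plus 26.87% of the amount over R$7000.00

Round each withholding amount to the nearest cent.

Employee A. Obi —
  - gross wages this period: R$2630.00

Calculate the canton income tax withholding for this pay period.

R$219.06

Canton Income Tax: taxable = R$2630.00
  R$128.34 + 10.93% × (R$2630.00 − R$1800.00) = R$128.34 + 10.93% × R$830.00 = R$219.06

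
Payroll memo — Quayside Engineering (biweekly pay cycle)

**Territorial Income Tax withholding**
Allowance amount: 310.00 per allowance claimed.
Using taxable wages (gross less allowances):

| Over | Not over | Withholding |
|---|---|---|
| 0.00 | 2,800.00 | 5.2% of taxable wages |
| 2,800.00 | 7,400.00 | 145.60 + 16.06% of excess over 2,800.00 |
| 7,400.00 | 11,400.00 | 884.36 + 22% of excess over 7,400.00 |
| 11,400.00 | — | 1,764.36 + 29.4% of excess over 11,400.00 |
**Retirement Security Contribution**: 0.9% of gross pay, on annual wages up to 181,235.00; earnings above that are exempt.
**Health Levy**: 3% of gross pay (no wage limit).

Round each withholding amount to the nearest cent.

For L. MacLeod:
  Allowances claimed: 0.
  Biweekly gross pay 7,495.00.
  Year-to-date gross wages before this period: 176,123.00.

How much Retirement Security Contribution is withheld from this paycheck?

46.01

Retirement Security Contribution: cap 181,235.00 − YTD 176,123.00 = 5,112.00 subject; 0.9% × 5,112.00 = 46.01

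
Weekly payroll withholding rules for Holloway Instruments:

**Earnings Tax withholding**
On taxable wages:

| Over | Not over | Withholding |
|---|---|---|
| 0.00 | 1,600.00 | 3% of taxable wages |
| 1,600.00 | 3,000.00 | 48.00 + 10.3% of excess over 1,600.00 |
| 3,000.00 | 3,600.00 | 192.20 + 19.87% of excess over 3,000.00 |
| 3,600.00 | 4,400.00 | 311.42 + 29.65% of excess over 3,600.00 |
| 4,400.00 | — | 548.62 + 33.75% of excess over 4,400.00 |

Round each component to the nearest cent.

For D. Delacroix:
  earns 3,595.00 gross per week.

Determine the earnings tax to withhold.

Earnings Tax: taxable = 3,595.00
  192.20 + 19.87% × (3,595.00 − 3,000.00) = 192.20 + 19.87% × 595.00 = 310.43

310.43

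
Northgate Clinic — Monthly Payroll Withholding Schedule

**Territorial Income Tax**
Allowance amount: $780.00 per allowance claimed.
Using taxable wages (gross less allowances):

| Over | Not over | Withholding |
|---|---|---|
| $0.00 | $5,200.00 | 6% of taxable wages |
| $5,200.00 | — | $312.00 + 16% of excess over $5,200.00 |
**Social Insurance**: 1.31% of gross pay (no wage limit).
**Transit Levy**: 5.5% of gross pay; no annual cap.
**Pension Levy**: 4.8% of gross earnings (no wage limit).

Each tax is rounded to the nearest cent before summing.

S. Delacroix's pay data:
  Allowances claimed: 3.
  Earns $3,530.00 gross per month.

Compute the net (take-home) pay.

$3,048.77

Territorial Income Tax: taxable = $3,530.00 − 3×$780.00 = $1,190.00
  6% × $1,190.00 = $71.40
Social Insurance: 1.31% × $3,530.00 = $46.24
Transit Levy: 5.5% × $3,530.00 = $194.15
Pension Levy: 4.8% × $3,530.00 = $169.44
Total withheld: $71.40 + $46.24 + $194.15 + $169.44 = $481.23
Net pay: $3,530.00 − $481.23 = $3,048.77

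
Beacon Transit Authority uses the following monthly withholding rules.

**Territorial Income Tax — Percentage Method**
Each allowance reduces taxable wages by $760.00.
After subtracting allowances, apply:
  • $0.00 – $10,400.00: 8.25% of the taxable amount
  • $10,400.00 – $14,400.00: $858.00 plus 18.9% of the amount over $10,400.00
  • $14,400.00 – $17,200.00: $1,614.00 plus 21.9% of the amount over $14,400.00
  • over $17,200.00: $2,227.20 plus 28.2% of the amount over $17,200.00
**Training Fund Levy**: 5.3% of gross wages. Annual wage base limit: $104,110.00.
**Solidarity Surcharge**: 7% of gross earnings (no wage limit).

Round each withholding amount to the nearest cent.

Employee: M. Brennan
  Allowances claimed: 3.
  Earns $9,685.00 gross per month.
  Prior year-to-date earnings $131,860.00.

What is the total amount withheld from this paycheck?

Territorial Income Tax: taxable = $9,685.00 − 3×$760.00 = $7,405.00
  8.25% × $7,405.00 = $610.91
Training Fund Levy: YTD $131,860.00 ≥ cap $104,110.00 → $0.00
Solidarity Surcharge: 7% × $9,685.00 = $677.95
Total: $610.91 + $0.00 + $677.95 = $1,288.86

$1,288.86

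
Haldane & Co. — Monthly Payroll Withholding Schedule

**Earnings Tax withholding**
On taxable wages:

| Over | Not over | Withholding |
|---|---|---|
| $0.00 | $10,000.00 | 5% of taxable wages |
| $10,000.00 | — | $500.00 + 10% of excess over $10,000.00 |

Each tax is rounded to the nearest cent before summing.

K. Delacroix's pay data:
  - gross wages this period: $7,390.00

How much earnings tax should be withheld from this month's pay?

Earnings Tax: taxable = $7,390.00
  5% × $7,390.00 = $369.50

$369.50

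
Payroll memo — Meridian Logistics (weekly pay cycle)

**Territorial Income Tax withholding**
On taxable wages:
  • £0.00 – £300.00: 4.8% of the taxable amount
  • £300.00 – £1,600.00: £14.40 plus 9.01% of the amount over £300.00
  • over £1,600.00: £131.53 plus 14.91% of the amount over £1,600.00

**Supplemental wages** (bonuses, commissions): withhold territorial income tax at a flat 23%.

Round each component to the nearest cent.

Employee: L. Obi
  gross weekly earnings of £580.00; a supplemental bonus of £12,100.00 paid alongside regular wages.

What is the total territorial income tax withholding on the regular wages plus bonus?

Territorial Income Tax: taxable = £580.00
  £14.40 + 9.01% × (£580.00 − £300.00) = £14.40 + 9.01% × £280.00 = £39.63
Supplemental (23% flat on bonus): 23% × £12,100.00 = £2,783.00
Total territorial income tax: £39.63 + £2,783.00 = £2,822.63

£2,822.63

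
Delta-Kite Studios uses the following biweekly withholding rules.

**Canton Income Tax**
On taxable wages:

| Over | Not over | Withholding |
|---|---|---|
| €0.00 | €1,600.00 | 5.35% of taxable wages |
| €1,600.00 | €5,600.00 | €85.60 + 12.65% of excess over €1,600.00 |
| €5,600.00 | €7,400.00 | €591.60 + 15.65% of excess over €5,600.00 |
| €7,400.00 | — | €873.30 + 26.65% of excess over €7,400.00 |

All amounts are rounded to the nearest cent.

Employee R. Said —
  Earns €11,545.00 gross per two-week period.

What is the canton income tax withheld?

€1,977.94

Canton Income Tax: taxable = €11,545.00
  €873.30 + 26.65% × (€11,545.00 − €7,400.00) = €873.30 + 26.65% × €4,145.00 = €1,977.94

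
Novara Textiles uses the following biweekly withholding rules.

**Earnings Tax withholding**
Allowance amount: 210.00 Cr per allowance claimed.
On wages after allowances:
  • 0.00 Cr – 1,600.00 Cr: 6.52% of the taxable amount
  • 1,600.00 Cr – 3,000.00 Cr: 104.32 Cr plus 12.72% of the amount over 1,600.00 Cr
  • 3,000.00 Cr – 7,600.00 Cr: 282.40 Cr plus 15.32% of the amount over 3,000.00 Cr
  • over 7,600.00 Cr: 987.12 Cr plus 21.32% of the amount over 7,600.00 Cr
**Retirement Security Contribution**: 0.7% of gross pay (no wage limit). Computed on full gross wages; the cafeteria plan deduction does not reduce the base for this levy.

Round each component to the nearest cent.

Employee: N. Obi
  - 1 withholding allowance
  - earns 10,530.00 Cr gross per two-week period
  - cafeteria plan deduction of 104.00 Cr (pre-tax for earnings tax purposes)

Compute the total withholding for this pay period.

1,618.56 Cr

Earnings Tax: taxable = 10,530.00 Cr − 104.00 Cr − 1×210.00 Cr = 10,216.00 Cr
  987.12 Cr + 21.32% × (10,216.00 Cr − 7,600.00 Cr) = 987.12 Cr + 21.32% × 2,616.00 Cr = 1,544.85 Cr
Retirement Security Contribution: 0.7% × 10,530.00 Cr = 73.71 Cr
Total: 1,544.85 Cr + 73.71 Cr = 1,618.56 Cr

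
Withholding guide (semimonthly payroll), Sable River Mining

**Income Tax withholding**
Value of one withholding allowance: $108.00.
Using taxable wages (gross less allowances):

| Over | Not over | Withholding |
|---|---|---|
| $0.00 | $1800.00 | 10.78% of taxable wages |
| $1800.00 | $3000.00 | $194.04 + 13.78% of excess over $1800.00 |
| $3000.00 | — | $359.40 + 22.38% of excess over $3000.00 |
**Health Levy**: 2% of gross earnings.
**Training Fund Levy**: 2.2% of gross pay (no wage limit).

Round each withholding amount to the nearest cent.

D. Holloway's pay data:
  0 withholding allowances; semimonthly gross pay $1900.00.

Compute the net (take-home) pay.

$1612.38

Income Tax: taxable = $1900.00
  $194.04 + 13.78% × ($1900.00 − $1800.00) = $194.04 + 13.78% × $100.00 = $207.82
Health Levy: 2% × $1900.00 = $38.00
Training Fund Levy: 2.2% × $1900.00 = $41.80
Total withheld: $207.82 + $38.00 + $41.80 = $287.62
Net pay: $1900.00 − $287.62 = $1612.38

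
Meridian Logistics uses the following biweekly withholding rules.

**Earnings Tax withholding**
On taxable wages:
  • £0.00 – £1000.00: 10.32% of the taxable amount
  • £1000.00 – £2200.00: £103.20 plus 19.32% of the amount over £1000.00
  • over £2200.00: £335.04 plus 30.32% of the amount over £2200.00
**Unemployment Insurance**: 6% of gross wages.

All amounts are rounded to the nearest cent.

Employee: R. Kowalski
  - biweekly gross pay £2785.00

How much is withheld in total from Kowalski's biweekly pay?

£679.51

Earnings Tax: taxable = £2785.00
  £335.04 + 30.32% × (£2785.00 − £2200.00) = £335.04 + 30.32% × £585.00 = £512.41
Unemployment Insurance: 6% × £2785.00 = £167.10
Total: £512.41 + £167.10 = £679.51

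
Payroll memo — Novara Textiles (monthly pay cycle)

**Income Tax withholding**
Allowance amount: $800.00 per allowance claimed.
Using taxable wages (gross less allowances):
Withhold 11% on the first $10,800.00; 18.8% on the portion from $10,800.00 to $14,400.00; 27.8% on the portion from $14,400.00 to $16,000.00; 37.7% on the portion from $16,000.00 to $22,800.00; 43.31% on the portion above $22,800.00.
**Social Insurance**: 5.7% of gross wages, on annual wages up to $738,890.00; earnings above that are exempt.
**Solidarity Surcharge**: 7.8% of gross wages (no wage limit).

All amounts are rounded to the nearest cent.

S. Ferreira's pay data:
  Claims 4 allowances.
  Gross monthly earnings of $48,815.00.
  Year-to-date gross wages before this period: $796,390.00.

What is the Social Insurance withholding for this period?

Social Insurance: YTD $796,390.00 ≥ cap $738,890.00 → $0.00

$0.00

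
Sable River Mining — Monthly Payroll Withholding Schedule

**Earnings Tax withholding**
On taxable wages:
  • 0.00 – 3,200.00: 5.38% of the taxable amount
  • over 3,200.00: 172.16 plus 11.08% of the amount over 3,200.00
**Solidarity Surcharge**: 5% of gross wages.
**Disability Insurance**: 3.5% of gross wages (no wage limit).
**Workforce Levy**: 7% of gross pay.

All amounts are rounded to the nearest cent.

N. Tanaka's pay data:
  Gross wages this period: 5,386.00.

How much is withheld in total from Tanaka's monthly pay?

1,249.20

Earnings Tax: taxable = 5,386.00
  172.16 + 11.08% × (5,386.00 − 3,200.00) = 172.16 + 11.08% × 2,186.00 = 414.37
Solidarity Surcharge: 5% × 5,386.00 = 269.30
Disability Insurance: 3.5% × 5,386.00 = 188.51
Workforce Levy: 7% × 5,386.00 = 377.02
Total: 414.37 + 269.30 + 188.51 + 377.02 = 1,249.20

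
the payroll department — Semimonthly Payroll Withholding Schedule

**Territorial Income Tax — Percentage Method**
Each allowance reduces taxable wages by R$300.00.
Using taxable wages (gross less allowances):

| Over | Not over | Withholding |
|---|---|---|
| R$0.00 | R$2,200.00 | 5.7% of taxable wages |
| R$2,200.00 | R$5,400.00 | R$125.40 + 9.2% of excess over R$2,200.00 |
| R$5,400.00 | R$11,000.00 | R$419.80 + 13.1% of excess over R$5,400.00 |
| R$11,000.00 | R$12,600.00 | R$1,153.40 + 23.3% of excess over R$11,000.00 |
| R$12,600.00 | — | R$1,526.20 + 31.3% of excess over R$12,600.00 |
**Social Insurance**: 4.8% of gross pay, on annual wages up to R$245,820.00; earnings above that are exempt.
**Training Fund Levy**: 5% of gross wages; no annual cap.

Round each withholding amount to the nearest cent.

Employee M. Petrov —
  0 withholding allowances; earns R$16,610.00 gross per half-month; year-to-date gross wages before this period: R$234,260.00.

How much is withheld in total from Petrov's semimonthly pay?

Territorial Income Tax: taxable = R$16,610.00
  R$1,526.20 + 31.3% × (R$16,610.00 − R$12,600.00) = R$1,526.20 + 31.3% × R$4,010.00 = R$2,781.33
Social Insurance: cap R$245,820.00 − YTD R$234,260.00 = R$11,560.00 subject; 4.8% × R$11,560.00 = R$554.88
Training Fund Levy: 5% × R$16,610.00 = R$830.50
Total: R$2,781.33 + R$554.88 + R$830.50 = R$4,166.71

R$4,166.71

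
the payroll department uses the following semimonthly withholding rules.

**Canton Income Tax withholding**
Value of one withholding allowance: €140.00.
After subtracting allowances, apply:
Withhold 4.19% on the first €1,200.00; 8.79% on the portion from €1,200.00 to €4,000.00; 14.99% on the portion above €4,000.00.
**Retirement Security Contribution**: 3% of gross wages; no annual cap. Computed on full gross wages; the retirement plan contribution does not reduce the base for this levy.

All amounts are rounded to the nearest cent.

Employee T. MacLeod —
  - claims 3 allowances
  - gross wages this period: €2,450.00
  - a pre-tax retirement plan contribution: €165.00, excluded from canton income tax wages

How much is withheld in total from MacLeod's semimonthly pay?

Canton Income Tax: taxable = €2,450.00 − €165.00 − 3×€140.00 = €1,865.00
  €50.28 + 8.79% × (€1,865.00 − €1,200.00) = €50.28 + 8.79% × €665.00 = €108.73
Retirement Security Contribution: 3% × €2,450.00 = €73.50
Total: €108.73 + €73.50 = €182.23

€182.23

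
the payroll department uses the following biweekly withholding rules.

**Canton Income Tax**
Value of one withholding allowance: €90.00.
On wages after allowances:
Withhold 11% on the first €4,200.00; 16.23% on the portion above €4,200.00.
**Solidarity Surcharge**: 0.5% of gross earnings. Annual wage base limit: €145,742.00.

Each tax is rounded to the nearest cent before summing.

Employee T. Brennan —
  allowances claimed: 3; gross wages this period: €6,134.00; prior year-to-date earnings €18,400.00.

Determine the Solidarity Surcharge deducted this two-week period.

€30.67

Solidarity Surcharge: 0.5% × €6,134.00 = €30.67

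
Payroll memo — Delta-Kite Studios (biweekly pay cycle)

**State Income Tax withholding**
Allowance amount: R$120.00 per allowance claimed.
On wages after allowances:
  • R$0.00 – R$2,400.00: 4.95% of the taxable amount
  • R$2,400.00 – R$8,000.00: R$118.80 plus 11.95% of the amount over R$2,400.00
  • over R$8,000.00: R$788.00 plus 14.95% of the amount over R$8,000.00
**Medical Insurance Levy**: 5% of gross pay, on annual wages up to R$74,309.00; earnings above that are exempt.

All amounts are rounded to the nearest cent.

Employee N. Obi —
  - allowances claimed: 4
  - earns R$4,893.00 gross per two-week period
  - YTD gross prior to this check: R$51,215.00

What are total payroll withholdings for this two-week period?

R$604.00

State Income Tax: taxable = R$4,893.00 − 4×R$120.00 = R$4,413.00
  R$118.80 + 11.95% × (R$4,413.00 − R$2,400.00) = R$118.80 + 11.95% × R$2,013.00 = R$359.35
Medical Insurance Levy: 5% × R$4,893.00 = R$244.65
Total: R$359.35 + R$244.65 = R$604.00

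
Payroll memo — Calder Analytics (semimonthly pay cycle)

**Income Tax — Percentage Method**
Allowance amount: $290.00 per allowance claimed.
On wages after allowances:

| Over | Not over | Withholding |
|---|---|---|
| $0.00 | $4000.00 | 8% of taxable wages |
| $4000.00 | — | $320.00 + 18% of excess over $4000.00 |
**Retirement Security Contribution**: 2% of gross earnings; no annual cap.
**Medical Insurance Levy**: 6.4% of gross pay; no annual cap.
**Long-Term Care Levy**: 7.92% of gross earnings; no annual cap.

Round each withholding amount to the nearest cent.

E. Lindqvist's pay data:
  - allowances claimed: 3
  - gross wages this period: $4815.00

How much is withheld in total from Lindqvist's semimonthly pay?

Income Tax: taxable = $4815.00 − 3×$290.00 = $3945.00
  8% × $3945.00 = $315.60
Retirement Security Contribution: 2% × $4815.00 = $96.30
Medical Insurance Levy: 6.4% × $4815.00 = $308.16
Long-Term Care Levy: 7.92% × $4815.00 = $381.35
Total: $315.60 + $96.30 + $308.16 + $381.35 = $1101.41

$1101.41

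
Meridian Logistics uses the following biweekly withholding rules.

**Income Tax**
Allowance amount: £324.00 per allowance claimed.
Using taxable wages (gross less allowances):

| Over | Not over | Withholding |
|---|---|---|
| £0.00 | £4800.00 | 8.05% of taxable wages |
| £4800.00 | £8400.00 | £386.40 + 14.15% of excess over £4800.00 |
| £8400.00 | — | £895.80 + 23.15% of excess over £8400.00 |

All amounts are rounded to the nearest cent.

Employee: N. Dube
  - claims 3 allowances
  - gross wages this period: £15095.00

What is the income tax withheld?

Income Tax: taxable = £15095.00 − 3×£324.00 = £14123.00
  £895.80 + 23.15% × (£14123.00 − £8400.00) = £895.80 + 23.15% × £5723.00 = £2220.67

£2220.67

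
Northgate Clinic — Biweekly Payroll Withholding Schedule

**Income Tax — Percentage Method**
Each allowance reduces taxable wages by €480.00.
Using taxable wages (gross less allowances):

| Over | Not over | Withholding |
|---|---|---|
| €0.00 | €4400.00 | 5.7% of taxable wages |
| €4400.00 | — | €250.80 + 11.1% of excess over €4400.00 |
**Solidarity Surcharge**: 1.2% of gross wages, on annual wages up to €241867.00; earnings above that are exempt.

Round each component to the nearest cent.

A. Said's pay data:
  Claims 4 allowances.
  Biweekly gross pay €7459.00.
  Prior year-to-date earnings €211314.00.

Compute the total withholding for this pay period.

Income Tax: taxable = €7459.00 − 4×€480.00 = €5539.00
  €250.80 + 11.1% × (€5539.00 − €4400.00) = €250.80 + 11.1% × €1139.00 = €377.23
Solidarity Surcharge: 1.2% × €7459.00 = €89.51
Total: €377.23 + €89.51 = €466.74

€466.74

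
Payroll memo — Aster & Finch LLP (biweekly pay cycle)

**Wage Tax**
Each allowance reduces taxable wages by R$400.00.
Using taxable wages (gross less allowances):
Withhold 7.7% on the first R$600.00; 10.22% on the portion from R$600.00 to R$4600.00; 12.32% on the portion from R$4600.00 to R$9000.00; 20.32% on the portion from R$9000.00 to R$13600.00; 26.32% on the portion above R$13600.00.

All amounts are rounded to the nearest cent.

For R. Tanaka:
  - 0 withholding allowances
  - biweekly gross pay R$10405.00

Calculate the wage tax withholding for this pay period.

R$1282.58

Wage Tax: taxable = R$10405.00
  R$997.08 + 20.32% × (R$10405.00 − R$9000.00) = R$997.08 + 20.32% × R$1405.00 = R$1282.58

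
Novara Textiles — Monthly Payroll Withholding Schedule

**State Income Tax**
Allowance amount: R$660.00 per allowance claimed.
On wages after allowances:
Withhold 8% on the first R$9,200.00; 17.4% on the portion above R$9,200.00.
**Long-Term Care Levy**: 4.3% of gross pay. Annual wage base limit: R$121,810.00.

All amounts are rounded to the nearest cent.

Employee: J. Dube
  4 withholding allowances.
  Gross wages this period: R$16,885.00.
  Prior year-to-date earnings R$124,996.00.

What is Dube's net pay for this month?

State Income Tax: taxable = R$16,885.00 − 4×R$660.00 = R$14,245.00
  R$736.00 + 17.4% × (R$14,245.00 − R$9,200.00) = R$736.00 + 17.4% × R$5,045.00 = R$1,613.83
Long-Term Care Levy: YTD R$124,996.00 ≥ cap R$121,810.00 → R$0.00
Total withheld: R$1,613.83 + R$0.00 = R$1,613.83
Net pay: R$16,885.00 − R$1,613.83 = R$15,271.17

R$15,271.17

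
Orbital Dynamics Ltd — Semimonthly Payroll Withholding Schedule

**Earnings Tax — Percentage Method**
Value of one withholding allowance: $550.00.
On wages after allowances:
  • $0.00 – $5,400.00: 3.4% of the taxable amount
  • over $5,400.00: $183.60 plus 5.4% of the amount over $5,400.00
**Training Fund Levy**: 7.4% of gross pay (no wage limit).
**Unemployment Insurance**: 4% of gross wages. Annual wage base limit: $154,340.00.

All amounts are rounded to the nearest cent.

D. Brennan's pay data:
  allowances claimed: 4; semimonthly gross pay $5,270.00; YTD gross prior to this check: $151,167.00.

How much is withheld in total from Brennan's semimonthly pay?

Earnings Tax: taxable = $5,270.00 − 4×$550.00 = $3,070.00
  3.4% × $3,070.00 = $104.38
Training Fund Levy: 7.4% × $5,270.00 = $389.98
Unemployment Insurance: cap $154,340.00 − YTD $151,167.00 = $3,173.00 subject; 4% × $3,173.00 = $126.92
Total: $104.38 + $389.98 + $126.92 = $621.28

$621.28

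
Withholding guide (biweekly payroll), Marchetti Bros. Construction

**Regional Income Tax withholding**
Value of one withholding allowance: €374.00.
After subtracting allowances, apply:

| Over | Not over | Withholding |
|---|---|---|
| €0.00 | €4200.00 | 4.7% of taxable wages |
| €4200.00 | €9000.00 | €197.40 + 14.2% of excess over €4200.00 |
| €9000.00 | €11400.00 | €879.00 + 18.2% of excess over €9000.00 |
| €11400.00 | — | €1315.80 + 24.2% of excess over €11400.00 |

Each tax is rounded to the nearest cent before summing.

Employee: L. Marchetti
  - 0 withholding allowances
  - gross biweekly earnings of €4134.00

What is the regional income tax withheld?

Regional Income Tax: taxable = €4134.00
  4.7% × €4134.00 = €194.30

€194.30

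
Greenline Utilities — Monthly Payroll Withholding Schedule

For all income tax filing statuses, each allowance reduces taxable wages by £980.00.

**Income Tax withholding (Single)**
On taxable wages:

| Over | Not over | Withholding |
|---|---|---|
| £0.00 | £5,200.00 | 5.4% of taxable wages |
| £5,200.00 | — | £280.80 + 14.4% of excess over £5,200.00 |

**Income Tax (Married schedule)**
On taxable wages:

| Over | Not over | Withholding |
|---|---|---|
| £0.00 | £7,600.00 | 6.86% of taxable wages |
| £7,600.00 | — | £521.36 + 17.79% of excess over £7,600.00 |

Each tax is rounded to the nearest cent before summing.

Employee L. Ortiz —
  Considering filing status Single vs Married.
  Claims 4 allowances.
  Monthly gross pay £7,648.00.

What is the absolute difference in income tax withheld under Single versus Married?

Income Tax (Single): taxable = £7,648.00 − 4×£980.00 = £3,728.00
  5.4% × £3,728.00 = £201.31
Income Tax (Married): taxable = £7,648.00 − 4×£980.00 = £3,728.00
  6.86% × £3,728.00 = £255.74
Difference: |£201.31 − £255.74| = £54.43 (higher under Married)

£54.43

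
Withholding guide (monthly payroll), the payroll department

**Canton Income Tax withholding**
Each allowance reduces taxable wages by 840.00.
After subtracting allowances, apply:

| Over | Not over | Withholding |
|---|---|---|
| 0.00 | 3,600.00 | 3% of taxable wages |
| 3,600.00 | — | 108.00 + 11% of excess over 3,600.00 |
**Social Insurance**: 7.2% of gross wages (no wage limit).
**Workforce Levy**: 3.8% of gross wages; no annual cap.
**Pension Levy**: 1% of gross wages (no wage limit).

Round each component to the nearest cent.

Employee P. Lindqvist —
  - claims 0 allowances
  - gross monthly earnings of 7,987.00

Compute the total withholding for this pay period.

Canton Income Tax: taxable = 7,987.00
  108.00 + 11% × (7,987.00 − 3,600.00) = 108.00 + 11% × 4,387.00 = 590.57
Social Insurance: 7.2% × 7,987.00 = 575.06
Workforce Levy: 3.8% × 7,987.00 = 303.51
Pension Levy: 1% × 7,987.00 = 79.87
Total: 590.57 + 575.06 + 303.51 + 79.87 = 1,549.01

1,549.01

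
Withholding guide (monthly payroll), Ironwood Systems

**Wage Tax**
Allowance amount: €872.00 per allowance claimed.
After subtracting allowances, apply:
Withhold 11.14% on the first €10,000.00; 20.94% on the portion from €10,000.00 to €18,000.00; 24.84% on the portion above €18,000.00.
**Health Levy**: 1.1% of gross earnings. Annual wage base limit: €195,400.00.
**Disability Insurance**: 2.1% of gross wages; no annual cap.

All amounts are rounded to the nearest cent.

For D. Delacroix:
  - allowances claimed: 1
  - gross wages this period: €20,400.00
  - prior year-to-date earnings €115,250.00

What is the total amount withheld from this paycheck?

Wage Tax: taxable = €20,400.00 − 1×€872.00 = €19,528.00
  €2,789.20 + 24.84% × (€19,528.00 − €18,000.00) = €2,789.20 + 24.84% × €1,528.00 = €3,168.76
Health Levy: 1.1% × €20,400.00 = €224.40
Disability Insurance: 2.1% × €20,400.00 = €428.40
Total: €3,168.76 + €224.40 + €428.40 = €3,821.56

€3,821.56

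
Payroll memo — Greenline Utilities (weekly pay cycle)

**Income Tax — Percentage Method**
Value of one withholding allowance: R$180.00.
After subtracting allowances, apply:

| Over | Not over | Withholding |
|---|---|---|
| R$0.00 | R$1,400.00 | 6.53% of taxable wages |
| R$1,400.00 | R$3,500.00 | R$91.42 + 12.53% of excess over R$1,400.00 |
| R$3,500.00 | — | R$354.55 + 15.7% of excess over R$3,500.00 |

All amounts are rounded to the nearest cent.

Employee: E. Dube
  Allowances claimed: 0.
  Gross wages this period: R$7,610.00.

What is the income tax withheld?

Income Tax: taxable = R$7,610.00
  R$354.55 + 15.7% × (R$7,610.00 − R$3,500.00) = R$354.55 + 15.7% × R$4,110.00 = R$999.82

R$999.82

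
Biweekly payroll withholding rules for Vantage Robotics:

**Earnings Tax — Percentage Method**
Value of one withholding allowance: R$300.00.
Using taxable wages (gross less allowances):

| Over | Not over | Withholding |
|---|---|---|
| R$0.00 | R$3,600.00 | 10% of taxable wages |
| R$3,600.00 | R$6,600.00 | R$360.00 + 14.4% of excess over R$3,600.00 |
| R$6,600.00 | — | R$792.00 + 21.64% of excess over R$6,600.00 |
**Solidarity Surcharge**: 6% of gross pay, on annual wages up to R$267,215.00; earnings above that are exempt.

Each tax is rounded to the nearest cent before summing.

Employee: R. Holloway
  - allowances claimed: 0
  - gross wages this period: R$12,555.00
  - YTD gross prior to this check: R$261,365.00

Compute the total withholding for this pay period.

Earnings Tax: taxable = R$12,555.00
  R$792.00 + 21.64% × (R$12,555.00 − R$6,600.00) = R$792.00 + 21.64% × R$5,955.00 = R$2,080.66
Solidarity Surcharge: cap R$267,215.00 − YTD R$261,365.00 = R$5,850.00 subject; 6% × R$5,850.00 = R$351.00
Total: R$2,080.66 + R$351.00 = R$2,431.66

R$2,431.66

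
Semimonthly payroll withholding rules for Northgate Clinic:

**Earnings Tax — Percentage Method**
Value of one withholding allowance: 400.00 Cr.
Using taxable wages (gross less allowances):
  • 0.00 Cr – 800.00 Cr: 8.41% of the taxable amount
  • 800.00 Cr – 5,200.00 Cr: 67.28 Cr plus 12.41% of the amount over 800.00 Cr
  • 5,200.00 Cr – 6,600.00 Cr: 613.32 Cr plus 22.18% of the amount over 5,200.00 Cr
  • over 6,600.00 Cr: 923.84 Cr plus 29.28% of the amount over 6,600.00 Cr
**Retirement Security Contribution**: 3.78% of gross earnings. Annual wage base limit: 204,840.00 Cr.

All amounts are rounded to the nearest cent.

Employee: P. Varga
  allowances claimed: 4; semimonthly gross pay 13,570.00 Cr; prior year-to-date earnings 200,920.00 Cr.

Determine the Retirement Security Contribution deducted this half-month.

Retirement Security Contribution: cap 204,840.00 Cr − YTD 200,920.00 Cr = 3,920.00 Cr subject; 3.78% × 3,920.00 Cr = 148.18 Cr

148.18 Cr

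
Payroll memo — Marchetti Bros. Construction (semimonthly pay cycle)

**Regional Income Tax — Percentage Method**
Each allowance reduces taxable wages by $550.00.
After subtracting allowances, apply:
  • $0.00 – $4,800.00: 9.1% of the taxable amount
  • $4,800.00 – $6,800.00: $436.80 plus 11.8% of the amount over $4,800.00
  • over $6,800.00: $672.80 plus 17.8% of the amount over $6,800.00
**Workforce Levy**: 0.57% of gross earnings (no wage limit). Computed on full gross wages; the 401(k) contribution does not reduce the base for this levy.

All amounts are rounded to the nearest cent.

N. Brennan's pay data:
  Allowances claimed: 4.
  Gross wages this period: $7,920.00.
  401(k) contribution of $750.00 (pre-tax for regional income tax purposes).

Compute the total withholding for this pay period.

$502.00

Regional Income Tax: taxable = $7,920.00 − $750.00 − 4×$550.00 = $4,970.00
  $436.80 + 11.8% × ($4,970.00 − $4,800.00) = $436.80 + 11.8% × $170.00 = $456.86
Workforce Levy: 0.57% × $7,920.00 = $45.14
Total: $456.86 + $45.14 = $502.00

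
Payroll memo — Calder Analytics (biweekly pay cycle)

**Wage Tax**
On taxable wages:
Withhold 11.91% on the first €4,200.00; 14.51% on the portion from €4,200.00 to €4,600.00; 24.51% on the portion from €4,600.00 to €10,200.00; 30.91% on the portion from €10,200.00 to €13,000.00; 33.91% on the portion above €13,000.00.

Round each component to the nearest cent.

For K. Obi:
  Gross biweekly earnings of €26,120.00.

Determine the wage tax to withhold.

€7,245.29

Wage Tax: taxable = €26,120.00
  €2,796.30 + 33.91% × (€26,120.00 − €13,000.00) = €2,796.30 + 33.91% × €13,120.00 = €7,245.29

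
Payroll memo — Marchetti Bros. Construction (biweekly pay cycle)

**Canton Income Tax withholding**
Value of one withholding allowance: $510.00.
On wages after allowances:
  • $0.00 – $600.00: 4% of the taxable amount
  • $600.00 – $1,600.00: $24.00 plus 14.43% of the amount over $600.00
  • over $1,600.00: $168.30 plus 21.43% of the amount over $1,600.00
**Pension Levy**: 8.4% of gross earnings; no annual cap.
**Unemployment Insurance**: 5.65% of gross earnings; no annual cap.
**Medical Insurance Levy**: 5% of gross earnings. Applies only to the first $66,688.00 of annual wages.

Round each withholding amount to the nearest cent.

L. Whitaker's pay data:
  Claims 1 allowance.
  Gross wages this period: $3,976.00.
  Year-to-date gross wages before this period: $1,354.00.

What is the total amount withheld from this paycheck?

$1,325.60

Canton Income Tax: taxable = $3,976.00 − 1×$510.00 = $3,466.00
  $168.30 + 21.43% × ($3,466.00 − $1,600.00) = $168.30 + 21.43% × $1,866.00 = $568.18
Pension Levy: 8.4% × $3,976.00 = $333.98
Unemployment Insurance: 5.65% × $3,976.00 = $224.64
Medical Insurance Levy: 5% × $3,976.00 = $198.80
Total: $568.18 + $333.98 + $224.64 + $198.80 = $1,325.60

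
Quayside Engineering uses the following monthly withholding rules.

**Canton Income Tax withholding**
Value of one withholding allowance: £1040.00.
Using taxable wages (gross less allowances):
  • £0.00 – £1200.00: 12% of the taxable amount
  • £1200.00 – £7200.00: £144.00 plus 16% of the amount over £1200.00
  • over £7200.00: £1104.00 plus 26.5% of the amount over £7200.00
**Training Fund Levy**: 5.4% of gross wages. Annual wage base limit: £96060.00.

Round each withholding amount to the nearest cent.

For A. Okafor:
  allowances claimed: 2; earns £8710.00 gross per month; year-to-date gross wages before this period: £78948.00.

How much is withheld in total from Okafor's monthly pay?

£1483.14

Canton Income Tax: taxable = £8710.00 − 2×£1040.00 = £6630.00
  £144.00 + 16% × (£6630.00 − £1200.00) = £144.00 + 16% × £5430.00 = £1012.80
Training Fund Levy: 5.4% × £8710.00 = £470.34
Total: £1012.80 + £470.34 = £1483.14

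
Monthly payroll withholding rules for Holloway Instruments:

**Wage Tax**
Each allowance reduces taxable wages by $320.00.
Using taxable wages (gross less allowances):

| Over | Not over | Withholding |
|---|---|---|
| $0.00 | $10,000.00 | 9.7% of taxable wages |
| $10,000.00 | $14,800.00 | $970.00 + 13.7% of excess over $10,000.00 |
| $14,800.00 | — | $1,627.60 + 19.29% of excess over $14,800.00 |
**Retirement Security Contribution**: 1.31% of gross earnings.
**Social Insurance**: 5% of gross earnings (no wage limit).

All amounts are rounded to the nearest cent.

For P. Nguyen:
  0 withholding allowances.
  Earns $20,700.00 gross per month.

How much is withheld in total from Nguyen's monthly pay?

$4,071.88

Wage Tax: taxable = $20,700.00
  $1,627.60 + 19.29% × ($20,700.00 − $14,800.00) = $1,627.60 + 19.29% × $5,900.00 = $2,765.71
Retirement Security Contribution: 1.31% × $20,700.00 = $271.17
Social Insurance: 5% × $20,700.00 = $1,035.00
Total: $2,765.71 + $271.17 + $1,035.00 = $4,071.88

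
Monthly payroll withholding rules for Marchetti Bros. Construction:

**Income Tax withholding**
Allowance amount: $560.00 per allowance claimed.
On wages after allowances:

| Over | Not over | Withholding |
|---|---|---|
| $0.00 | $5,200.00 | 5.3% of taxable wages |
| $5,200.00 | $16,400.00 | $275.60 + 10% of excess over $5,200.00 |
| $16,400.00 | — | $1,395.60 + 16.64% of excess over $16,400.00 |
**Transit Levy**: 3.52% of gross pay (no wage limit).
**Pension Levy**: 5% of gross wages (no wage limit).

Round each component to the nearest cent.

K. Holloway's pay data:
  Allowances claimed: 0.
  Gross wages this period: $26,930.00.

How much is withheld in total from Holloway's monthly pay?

Income Tax: taxable = $26,930.00
  $1,395.60 + 16.64% × ($26,930.00 − $16,400.00) = $1,395.60 + 16.64% × $10,530.00 = $3,147.79
Transit Levy: 3.52% × $26,930.00 = $947.94
Pension Levy: 5% × $26,930.00 = $1,346.50
Total: $3,147.79 + $947.94 + $1,346.50 = $5,442.23

$5,442.23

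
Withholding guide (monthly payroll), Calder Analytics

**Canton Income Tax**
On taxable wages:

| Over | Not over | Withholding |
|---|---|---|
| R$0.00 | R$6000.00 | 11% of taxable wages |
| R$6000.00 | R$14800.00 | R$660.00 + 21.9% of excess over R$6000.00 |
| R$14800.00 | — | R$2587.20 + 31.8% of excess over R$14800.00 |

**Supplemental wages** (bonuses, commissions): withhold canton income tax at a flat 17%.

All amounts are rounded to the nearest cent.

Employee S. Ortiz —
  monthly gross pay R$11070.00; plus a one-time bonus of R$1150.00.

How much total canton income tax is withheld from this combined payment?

Canton Income Tax: taxable = R$11070.00
  R$660.00 + 21.9% × (R$11070.00 − R$6000.00) = R$660.00 + 21.9% × R$5070.00 = R$1770.33
Supplemental (17% flat on bonus): 17% × R$1150.00 = R$195.50
Total canton income tax: R$1770.33 + R$195.50 = R$1965.83

R$1965.83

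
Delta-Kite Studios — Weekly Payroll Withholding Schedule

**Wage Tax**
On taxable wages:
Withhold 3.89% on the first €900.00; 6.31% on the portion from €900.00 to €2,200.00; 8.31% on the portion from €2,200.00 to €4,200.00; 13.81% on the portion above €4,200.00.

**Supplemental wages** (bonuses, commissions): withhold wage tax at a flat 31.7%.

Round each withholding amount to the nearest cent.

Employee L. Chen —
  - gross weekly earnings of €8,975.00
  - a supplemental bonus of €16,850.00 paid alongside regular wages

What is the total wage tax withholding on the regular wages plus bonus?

€6,284.12

Wage Tax: taxable = €8,975.00
  €283.24 + 13.81% × (€8,975.00 − €4,200.00) = €283.24 + 13.81% × €4,775.00 = €942.67
Supplemental (31.7% flat on bonus): 31.7% × €16,850.00 = €5,341.45
Total wage tax: €942.67 + €5,341.45 = €6,284.12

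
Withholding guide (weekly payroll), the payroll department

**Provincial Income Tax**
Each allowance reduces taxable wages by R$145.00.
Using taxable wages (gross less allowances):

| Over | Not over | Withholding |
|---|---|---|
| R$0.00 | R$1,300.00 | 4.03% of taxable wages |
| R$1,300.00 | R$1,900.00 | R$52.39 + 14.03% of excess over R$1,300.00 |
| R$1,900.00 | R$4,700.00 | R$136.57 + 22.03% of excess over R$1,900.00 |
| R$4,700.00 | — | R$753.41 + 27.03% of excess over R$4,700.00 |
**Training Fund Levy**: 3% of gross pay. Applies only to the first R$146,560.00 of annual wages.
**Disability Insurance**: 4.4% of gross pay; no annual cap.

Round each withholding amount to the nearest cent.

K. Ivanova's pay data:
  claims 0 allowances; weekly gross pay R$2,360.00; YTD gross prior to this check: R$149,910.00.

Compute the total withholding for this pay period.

Provincial Income Tax: taxable = R$2,360.00
  R$136.57 + 22.03% × (R$2,360.00 − R$1,900.00) = R$136.57 + 22.03% × R$460.00 = R$237.91
Training Fund Levy: YTD R$149,910.00 ≥ cap R$146,560.00 → R$0.00
Disability Insurance: 4.4% × R$2,360.00 = R$103.84
Total: R$237.91 + R$0.00 + R$103.84 = R$341.75

R$341.75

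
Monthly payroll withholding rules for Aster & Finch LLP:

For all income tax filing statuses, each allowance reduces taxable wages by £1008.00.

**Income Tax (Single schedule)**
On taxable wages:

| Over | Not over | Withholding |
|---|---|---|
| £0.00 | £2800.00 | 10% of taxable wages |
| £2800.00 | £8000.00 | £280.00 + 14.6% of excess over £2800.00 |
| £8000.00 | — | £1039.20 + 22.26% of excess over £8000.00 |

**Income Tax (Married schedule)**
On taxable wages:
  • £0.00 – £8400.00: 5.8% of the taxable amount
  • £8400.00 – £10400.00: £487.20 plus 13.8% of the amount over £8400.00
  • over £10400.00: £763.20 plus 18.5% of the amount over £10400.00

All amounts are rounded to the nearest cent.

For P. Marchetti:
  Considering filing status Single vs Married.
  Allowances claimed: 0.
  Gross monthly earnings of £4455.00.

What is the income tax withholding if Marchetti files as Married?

Income Tax (Married): taxable = £4455.00
  5.8% × £4455.00 = £258.39

£258.39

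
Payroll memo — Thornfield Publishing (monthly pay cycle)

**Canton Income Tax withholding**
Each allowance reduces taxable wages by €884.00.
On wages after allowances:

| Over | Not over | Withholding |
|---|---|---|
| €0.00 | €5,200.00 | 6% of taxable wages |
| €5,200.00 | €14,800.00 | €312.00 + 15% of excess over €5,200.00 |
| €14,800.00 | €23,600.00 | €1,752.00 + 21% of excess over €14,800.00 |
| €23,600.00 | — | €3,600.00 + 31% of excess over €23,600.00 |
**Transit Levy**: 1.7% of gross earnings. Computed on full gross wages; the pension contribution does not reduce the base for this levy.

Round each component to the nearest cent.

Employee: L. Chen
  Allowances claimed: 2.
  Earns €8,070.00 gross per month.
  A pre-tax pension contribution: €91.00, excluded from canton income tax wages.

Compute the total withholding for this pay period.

€600.84

Canton Income Tax: taxable = €8,070.00 − €91.00 − 2×€884.00 = €6,211.00
  €312.00 + 15% × (€6,211.00 − €5,200.00) = €312.00 + 15% × €1,011.00 = €463.65
Transit Levy: 1.7% × €8,070.00 = €137.19
Total: €463.65 + €137.19 = €600.84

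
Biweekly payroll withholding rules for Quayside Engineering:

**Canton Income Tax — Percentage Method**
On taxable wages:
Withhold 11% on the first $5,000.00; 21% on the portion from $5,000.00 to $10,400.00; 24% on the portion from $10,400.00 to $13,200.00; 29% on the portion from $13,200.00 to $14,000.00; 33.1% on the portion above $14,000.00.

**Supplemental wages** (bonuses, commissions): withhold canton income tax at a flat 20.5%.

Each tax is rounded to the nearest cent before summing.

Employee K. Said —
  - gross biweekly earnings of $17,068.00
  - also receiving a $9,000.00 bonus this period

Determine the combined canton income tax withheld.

$5,448.51

Canton Income Tax: taxable = $17,068.00
  $2,588.00 + 33.1% × ($17,068.00 − $14,000.00) = $2,588.00 + 33.1% × $3,068.00 = $3,603.51
Supplemental (20.5% flat on bonus): 20.5% × $9,000.00 = $1,845.00
Total canton income tax: $3,603.51 + $1,845.00 = $5,448.51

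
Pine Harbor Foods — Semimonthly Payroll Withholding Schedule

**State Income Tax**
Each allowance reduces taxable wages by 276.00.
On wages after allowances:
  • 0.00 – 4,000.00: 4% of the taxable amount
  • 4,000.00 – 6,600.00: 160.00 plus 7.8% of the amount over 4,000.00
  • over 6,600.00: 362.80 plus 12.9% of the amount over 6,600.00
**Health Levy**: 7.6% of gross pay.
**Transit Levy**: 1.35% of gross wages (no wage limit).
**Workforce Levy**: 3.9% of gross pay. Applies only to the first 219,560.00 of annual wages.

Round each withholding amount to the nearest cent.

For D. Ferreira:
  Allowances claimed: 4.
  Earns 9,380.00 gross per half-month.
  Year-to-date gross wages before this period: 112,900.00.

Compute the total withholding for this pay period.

State Income Tax: taxable = 9,380.00 − 4×276.00 = 8,276.00
  362.80 + 12.9% × (8,276.00 − 6,600.00) = 362.80 + 12.9% × 1,676.00 = 579.00
Health Levy: 7.6% × 9,380.00 = 712.88
Transit Levy: 1.35% × 9,380.00 = 126.63
Workforce Levy: 3.9% × 9,380.00 = 365.82
Total: 579.00 + 712.88 + 126.63 + 365.82 = 1,784.33

1,784.33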